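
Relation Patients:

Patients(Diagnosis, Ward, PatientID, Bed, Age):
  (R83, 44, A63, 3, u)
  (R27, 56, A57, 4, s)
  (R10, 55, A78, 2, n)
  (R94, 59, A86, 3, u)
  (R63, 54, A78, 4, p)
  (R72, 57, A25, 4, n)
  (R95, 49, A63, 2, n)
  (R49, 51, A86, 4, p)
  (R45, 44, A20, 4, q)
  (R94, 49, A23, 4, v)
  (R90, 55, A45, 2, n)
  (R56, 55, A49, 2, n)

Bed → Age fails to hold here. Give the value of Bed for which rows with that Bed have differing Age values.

Bed=3: 2 rows → Age = u, u ✓
Bed=4: 6 rows → Age takes values {s, p, n, q, v} — violation
Bed=2: 4 rows → Age = n, n, n, n ✓
The only Bed value with inconsistent Age is Bed=4.

4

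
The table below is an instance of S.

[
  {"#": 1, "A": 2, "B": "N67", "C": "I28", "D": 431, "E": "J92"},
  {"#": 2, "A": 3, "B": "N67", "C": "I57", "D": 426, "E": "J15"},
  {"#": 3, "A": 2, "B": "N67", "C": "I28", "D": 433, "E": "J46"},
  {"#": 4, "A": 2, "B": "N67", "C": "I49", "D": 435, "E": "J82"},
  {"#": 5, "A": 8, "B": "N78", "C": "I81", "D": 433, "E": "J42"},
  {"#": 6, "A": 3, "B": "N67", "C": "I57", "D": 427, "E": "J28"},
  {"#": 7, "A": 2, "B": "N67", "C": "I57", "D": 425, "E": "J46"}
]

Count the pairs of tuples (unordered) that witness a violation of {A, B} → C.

5

(A=2, B=N67): violating pairs (1,4), (1,7), (3,4), (3,7), (4,7) — 5 pairs.
(A=3, B=N67): all 2 rows agree on C — 0 pairs.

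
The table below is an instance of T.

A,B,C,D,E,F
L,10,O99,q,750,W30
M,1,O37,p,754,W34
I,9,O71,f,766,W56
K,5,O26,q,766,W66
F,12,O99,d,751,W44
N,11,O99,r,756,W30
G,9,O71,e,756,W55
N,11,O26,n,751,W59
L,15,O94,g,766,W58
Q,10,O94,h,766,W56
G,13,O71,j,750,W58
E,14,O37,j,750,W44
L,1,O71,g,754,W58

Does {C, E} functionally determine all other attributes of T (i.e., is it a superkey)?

Two distinct rows share (C=O94, E=766), so {C, E} does not determine every attribute — not a superkey.

No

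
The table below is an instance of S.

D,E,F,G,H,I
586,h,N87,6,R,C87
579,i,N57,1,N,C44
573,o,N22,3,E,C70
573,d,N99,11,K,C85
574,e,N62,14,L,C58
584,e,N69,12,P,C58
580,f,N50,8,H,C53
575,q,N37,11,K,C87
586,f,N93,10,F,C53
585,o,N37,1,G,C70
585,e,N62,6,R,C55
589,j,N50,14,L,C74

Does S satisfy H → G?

Yes

H=R: 2 rows → G = 6, 6 ✓
H=N: 1 row → G = 1 ✓
H=E: 1 row → G = 3 ✓
H=K: 2 rows → G = 11, 11 ✓
H=L: 2 rows → G = 14, 14 ✓
H=P: 1 row → G = 12 ✓
H=H: 1 row → G = 8 ✓
H=F: 1 row → G = 10 ✓
H=G: 1 row → G = 1 ✓
Every H value is associated with a single G value, so H → G holds.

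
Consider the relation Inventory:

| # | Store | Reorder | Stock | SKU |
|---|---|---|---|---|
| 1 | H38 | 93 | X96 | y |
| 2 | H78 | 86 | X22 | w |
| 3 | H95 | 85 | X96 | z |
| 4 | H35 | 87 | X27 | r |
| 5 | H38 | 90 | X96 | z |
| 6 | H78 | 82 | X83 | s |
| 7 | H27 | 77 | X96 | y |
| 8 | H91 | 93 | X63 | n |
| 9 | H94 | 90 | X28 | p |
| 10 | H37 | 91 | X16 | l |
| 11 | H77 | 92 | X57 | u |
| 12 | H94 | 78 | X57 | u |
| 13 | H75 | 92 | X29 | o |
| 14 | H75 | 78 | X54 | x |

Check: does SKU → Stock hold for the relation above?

SKU=y: rows 1, 7 → Stock = X96, X96 ✓
SKU=w: row 2 → Stock = X22 ✓
SKU=z: rows 3, 5 → Stock = X96, X96 ✓
SKU=r: row 4 → Stock = X27 ✓
SKU=s: row 6 → Stock = X83 ✓
SKU=n: row 8 → Stock = X63 ✓
SKU=p: row 9 → Stock = X28 ✓
SKU=l: row 10 → Stock = X16 ✓
SKU=u: rows 11, 12 → Stock = X57, X57 ✓
SKU=o: row 13 → Stock = X29 ✓
SKU=x: row 14 → Stock = X54 ✓
Every SKU value is associated with a single Stock value, so SKU → Stock holds.

Yes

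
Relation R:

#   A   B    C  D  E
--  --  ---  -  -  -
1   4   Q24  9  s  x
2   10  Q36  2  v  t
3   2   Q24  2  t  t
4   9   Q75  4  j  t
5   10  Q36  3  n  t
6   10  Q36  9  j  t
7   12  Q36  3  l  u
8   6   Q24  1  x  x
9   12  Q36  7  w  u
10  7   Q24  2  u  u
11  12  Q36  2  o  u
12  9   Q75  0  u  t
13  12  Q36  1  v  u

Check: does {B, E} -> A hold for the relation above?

No

(B=Q24, E=x): rows 1, 8 → A takes values {4, 6} — violation
(B=Q36, E=t): rows 2, 5, 6 → A = 10, 10, 10 ✓
(B=Q24, E=t): row 3 → A = 2 ✓
(B=Q75, E=t): rows 4, 12 → A = 9, 9 ✓
(B=Q36, E=u): rows 7, 9, 11, 13 → A = 12, 12, 12, 12 ✓
(B=Q24, E=u): row 10 → A = 7 ✓
Two rows agree on {B, E} but differ on A, so {B, E} -> A does not hold.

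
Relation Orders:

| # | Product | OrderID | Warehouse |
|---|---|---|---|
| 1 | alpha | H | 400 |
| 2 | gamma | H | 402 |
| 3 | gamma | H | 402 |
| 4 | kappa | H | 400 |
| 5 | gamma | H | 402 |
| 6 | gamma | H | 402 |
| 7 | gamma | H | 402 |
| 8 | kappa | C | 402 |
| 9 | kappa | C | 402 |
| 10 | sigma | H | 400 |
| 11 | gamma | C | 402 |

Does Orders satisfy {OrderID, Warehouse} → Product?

No

(OrderID=H, Warehouse=400): rows 1, 4, 10 → Product takes values {alpha, kappa, sigma} — violation
(OrderID=H, Warehouse=402): rows 2, 3, 5, 6, 7 → Product = gamma, gamma, gamma, gamma, gamma ✓
(OrderID=C, Warehouse=402): rows 8, 9, 11 → Product takes values {kappa, gamma} — violation
Two rows agree on {OrderID, Warehouse} but differ on Product, so {OrderID, Warehouse} → Product does not hold.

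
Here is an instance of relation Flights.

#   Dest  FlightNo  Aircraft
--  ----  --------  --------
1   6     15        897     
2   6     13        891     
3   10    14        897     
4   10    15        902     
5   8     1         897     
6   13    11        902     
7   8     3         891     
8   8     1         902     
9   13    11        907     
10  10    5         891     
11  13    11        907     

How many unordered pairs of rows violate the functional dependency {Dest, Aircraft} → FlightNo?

(Dest=13, Aircraft=907): all 2 rows agree on FlightNo — 0 pairs.

0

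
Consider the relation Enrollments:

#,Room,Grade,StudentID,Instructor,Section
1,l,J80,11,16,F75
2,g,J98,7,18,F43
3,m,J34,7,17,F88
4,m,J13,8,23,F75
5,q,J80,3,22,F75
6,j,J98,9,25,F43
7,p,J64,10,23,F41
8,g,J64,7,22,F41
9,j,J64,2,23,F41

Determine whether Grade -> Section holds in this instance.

Grade=J80: rows 1, 5 → Section = F75, F75 ✓
Grade=J98: rows 2, 6 → Section = F43, F43 ✓
Grade=J34: row 3 → Section = F88 ✓
Grade=J13: row 4 → Section = F75 ✓
Grade=J64: rows 7, 8, 9 → Section = F41, F41, F41 ✓
Every Grade value is associated with a single Section value, so Grade -> Section holds.

Yes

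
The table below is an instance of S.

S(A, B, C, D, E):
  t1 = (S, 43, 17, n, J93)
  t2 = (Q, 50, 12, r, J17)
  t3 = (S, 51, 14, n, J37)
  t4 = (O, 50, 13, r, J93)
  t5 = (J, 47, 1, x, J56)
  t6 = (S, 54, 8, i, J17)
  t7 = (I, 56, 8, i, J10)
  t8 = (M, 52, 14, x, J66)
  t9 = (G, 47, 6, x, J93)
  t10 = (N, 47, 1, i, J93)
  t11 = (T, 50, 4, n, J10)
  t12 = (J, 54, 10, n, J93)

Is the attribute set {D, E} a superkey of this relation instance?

Rows 1 and 12 have the same {D, E} value (D=n, E=J93) but are distinct tuples, so {D, E} does not determine every attribute — not a superkey.

No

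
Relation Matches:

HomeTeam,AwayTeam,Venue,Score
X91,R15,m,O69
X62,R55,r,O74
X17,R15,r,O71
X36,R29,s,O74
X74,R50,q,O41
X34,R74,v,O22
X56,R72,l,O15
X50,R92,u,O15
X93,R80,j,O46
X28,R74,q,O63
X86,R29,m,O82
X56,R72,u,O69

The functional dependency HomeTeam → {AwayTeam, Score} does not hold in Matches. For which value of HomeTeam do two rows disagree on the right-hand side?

HomeTeam=X91: 1 row → {AwayTeam,Score} = (R15, O69) ✓
HomeTeam=X62: 1 row → {AwayTeam,Score} = (R55, O74) ✓
HomeTeam=X17: 1 row → {AwayTeam,Score} = (R15, O71) ✓
HomeTeam=X36: 1 row → {AwayTeam,Score} = (R29, O74) ✓
HomeTeam=X74: 1 row → {AwayTeam,Score} = (R50, O41) ✓
HomeTeam=X34: 1 row → {AwayTeam,Score} = (R74, O22) ✓
HomeTeam=X56: 2 rows → {AwayTeam,Score} takes values {(R72, O15), (R72, O69)} — violation
HomeTeam=X50: 1 row → {AwayTeam,Score} = (R92, O15) ✓
HomeTeam=X93: 1 row → {AwayTeam,Score} = (R80, O46) ✓
HomeTeam=X28: 1 row → {AwayTeam,Score} = (R74, O63) ✓
HomeTeam=X86: 1 row → {AwayTeam,Score} = (R29, O82) ✓
The only HomeTeam value with inconsistent RHS is HomeTeam=X56.

X56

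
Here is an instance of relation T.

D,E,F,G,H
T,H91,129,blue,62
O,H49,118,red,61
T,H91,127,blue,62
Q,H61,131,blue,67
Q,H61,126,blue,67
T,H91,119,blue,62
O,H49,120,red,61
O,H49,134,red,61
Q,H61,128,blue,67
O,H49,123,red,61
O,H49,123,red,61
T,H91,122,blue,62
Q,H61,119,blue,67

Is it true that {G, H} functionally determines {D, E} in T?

Yes

(G=blue, H=62): 4 rows → {D,E} = (T, H91), (T, H91), (T, H91), (T, H91) ✓
(G=red, H=61): 5 rows → {D,E} = (O, H49), (O, H49), (O, H49), (O, H49), (O, H49) ✓
(G=blue, H=67): 4 rows → {D,E} = (Q, H61), (Q, H61), (Q, H61), (Q, H61) ✓
Every {G, H} value is associated with a single {D, E} value, so {G, H} -> {D, E} holds.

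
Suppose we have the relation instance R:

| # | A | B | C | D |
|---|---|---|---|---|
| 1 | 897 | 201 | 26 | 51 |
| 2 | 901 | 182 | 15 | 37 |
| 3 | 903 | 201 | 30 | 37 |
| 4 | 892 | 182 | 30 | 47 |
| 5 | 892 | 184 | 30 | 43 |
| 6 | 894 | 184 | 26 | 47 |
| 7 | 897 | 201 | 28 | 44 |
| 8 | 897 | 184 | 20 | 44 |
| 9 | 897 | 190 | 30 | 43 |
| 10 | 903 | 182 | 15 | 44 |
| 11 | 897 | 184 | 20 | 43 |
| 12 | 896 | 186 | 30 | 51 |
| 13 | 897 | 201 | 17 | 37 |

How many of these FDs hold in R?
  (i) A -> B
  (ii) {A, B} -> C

(i) A -> B: A=897: rows 1, 7, 8, 9, 11, 13 → B takes values {201, 184, 190} — violation; A=903: rows 3, 10 → B takes values {201, 182} — violation; A=892: rows 4, 5 → B takes values {182, 184} — violation — fails.
(ii) {A, B} -> C: (A=897, B=201): rows 1, 7, 13 → C takes values {26, 28, 17} — violation — fails.
None of the 2 dependencies hold.

0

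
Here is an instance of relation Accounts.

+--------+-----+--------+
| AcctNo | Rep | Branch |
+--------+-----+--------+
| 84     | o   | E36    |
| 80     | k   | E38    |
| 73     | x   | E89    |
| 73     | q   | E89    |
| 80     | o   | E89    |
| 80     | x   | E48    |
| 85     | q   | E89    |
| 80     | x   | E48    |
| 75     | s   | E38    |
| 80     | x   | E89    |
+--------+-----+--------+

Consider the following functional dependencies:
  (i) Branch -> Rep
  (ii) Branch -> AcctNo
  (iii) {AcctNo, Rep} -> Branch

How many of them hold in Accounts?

0

(i) Branch -> Rep: Branch=E38: 2 rows → Rep takes values {k, s} — violation; Branch=E89: 5 rows → Rep takes values {x, q, o} — violation — fails.
(ii) Branch -> AcctNo: Branch=E38: 2 rows → AcctNo takes values {80, 75} — violation; Branch=E89: 5 rows → AcctNo takes values {73, 80, 85} — violation — fails.
(iii) {AcctNo, Rep} -> Branch: (AcctNo=80, Rep=x): 3 rows → Branch takes values {E48, E89} — violation — fails.
None of the 3 dependencies hold.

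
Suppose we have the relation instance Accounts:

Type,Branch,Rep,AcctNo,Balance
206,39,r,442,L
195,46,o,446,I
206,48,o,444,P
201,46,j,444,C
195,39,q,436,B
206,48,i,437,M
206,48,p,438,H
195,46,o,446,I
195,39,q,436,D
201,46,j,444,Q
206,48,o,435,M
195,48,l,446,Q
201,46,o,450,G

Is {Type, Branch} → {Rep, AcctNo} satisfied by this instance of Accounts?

(Type=206, Branch=39): 1 row → {Rep,AcctNo} = (r, 442) ✓
(Type=195, Branch=46): 2 rows → {Rep,AcctNo} = (o, 446), (o, 446) ✓
(Type=206, Branch=48): 4 rows → {Rep,AcctNo} takes values {(o, 444), (i, 437), (p, 438), (o, 435)} — violation
(Type=201, Branch=46): 3 rows → {Rep,AcctNo} takes values {(j, 444), (o, 450)} — violation
(Type=195, Branch=39): 2 rows → {Rep,AcctNo} = (q, 436), (q, 436) ✓
(Type=195, Branch=48): 1 row → {Rep,AcctNo} = (l, 446) ✓
Two rows agree on {Type, Branch} but differ on {Rep, AcctNo}, so {Type, Branch} → {Rep, AcctNo} does not hold.

No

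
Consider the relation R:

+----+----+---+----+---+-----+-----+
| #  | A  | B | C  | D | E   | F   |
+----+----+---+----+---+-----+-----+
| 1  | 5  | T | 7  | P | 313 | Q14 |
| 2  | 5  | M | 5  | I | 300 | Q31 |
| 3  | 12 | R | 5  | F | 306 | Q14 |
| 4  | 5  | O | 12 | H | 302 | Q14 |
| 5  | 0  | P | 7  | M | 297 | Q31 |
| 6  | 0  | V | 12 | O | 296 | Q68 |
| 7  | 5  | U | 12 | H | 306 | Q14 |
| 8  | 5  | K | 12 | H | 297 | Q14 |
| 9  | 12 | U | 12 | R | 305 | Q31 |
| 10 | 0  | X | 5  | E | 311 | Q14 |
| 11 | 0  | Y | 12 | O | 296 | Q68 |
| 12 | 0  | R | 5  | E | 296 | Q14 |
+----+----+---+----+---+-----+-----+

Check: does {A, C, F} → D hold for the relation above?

(A=5, C=7, F=Q14): row 1 → D = P ✓
(A=5, C=5, F=Q31): row 2 → D = I ✓
(A=12, C=5, F=Q14): row 3 → D = F ✓
(A=5, C=12, F=Q14): rows 4, 7, 8 → D = H, H, H ✓
(A=0, C=7, F=Q31): row 5 → D = M ✓
(A=0, C=12, F=Q68): rows 6, 11 → D = O, O ✓
(A=12, C=12, F=Q31): row 9 → D = R ✓
(A=0, C=5, F=Q14): rows 10, 12 → D = E, E ✓
Every {A, C, F} value is associated with a single D value, so {A, C, F} → D holds.

Yes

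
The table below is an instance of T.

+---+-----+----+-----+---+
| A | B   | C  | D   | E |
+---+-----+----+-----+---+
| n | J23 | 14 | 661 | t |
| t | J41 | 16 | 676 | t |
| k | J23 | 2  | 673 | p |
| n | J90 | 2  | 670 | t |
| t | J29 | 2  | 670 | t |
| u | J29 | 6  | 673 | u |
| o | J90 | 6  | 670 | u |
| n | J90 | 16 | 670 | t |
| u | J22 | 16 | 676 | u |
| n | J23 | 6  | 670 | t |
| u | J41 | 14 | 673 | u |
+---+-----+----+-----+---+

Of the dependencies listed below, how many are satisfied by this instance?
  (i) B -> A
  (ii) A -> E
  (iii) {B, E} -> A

2

(i) B -> A: B=J23: 3 rows → A takes values {n, k} — violation; B=J41: 2 rows → A takes values {t, u} — violation; B=J90: 3 rows → A takes values {n, o} — violation; B=J29: 2 rows → A takes values {t, u} — violation — fails.
(ii) A -> E: every LHS value maps to a single RHS value — holds.
(iii) {B, E} -> A: every LHS value maps to a single RHS value — holds.
2 of the 3 dependencies hold.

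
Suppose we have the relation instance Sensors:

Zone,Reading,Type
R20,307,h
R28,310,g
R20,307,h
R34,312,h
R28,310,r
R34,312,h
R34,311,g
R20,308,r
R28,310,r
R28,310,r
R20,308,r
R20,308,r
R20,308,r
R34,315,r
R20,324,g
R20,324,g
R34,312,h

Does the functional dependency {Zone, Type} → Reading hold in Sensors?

(Zone=R20, Type=h): 2 rows → Reading = 307, 307 ✓
(Zone=R28, Type=g): 1 row → Reading = 310 ✓
(Zone=R34, Type=h): 3 rows → Reading = 312, 312, 312 ✓
(Zone=R28, Type=r): 3 rows → Reading = 310, 310, 310 ✓
(Zone=R34, Type=g): 1 row → Reading = 311 ✓
(Zone=R20, Type=r): 4 rows → Reading = 308, 308, 308, 308 ✓
(Zone=R34, Type=r): 1 row → Reading = 315 ✓
(Zone=R20, Type=g): 2 rows → Reading = 324, 324 ✓
Every {Zone, Type} value is associated with a single Reading value, so {Zone, Type} → Reading holds.

Yes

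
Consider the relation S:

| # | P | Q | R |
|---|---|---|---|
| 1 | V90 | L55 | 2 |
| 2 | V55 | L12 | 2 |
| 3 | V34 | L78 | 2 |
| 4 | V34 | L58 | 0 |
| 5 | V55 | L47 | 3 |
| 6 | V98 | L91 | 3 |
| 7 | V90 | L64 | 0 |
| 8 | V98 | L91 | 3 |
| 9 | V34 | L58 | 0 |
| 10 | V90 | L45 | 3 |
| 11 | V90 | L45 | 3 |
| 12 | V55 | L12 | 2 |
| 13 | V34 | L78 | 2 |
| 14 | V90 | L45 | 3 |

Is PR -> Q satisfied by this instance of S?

(P=V90, R=2): row 1 → Q = L55 ✓
(P=V55, R=2): rows 2, 12 → Q = L12, L12 ✓
(P=V34, R=2): rows 3, 13 → Q = L78, L78 ✓
(P=V34, R=0): rows 4, 9 → Q = L58, L58 ✓
(P=V55, R=3): row 5 → Q = L47 ✓
(P=V98, R=3): rows 6, 8 → Q = L91, L91 ✓
(P=V90, R=0): row 7 → Q = L64 ✓
(P=V90, R=3): rows 10, 11, 14 → Q = L45, L45, L45 ✓
Every PR value is associated with a single Q value, so PR -> Q holds.

Yes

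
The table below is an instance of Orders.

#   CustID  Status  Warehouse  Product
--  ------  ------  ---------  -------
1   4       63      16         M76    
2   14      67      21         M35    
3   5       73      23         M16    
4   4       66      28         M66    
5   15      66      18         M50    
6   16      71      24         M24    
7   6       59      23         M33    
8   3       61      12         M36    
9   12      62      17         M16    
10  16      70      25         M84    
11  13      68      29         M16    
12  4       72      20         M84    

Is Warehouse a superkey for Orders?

No

Rows 3 and 7 have the same Warehouse value Warehouse=23 but are distinct tuples, so Warehouse does not determine every attribute — not a superkey.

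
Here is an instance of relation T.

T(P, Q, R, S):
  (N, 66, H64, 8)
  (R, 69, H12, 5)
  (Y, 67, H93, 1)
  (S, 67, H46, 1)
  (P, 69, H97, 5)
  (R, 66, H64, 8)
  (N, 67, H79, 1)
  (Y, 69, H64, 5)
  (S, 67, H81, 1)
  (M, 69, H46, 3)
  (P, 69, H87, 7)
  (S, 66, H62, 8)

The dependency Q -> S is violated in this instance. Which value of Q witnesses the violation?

69

Q=66: 3 rows → S = 8, 8, 8 ✓
Q=69: 5 rows → S takes values {5, 3, 7} — violation
Q=67: 4 rows → S = 1, 1, 1, 1 ✓
The only Q value with inconsistent S is Q=69.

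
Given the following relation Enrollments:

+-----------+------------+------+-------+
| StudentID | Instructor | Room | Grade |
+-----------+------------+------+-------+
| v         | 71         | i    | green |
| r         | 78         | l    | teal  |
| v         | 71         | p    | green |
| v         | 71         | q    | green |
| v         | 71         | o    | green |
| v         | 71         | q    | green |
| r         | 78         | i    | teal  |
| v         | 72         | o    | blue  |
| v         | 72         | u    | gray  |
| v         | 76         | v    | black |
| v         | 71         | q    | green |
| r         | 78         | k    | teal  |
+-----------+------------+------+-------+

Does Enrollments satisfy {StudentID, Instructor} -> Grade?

(StudentID=v, Instructor=71): 6 rows → Grade = green, green, green, green, green, green ✓
(StudentID=r, Instructor=78): 3 rows → Grade = teal, teal, teal ✓
(StudentID=v, Instructor=72): 2 rows → Grade takes values {blue, gray} — violation
(StudentID=v, Instructor=76): 1 row → Grade = black ✓
Two rows agree on {StudentID, Instructor} but differ on Grade, so {StudentID, Instructor} -> Grade does not hold.

No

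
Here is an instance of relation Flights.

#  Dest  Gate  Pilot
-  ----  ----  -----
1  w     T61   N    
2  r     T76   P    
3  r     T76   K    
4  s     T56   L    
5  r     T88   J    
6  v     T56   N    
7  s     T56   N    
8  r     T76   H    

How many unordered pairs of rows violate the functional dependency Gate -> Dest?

2

Gate=T76: all 3 rows agree on Dest — 0 pairs.
Gate=T56: violating pairs (4,6), (6,7) — 2 pairs.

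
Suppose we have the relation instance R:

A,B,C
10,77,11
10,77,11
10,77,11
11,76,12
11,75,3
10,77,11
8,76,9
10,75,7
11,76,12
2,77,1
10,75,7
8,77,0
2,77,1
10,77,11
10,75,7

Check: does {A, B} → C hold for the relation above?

(A=10, B=77): 5 rows → C = 11, 11, 11, 11, 11 ✓
(A=11, B=76): 2 rows → C = 12, 12 ✓
(A=11, B=75): 1 row → C = 3 ✓
(A=8, B=76): 1 row → C = 9 ✓
(A=10, B=75): 3 rows → C = 7, 7, 7 ✓
(A=2, B=77): 2 rows → C = 1, 1 ✓
(A=8, B=77): 1 row → C = 0 ✓
Every {A, B} value is associated with a single C value, so {A, B} → C holds.

Yes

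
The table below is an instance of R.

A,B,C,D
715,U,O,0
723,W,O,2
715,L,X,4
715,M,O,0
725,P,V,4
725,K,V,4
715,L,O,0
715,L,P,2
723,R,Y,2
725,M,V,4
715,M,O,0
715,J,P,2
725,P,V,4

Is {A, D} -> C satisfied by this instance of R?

No

(A=715, D=0): 4 rows → C = O, O, O, O ✓
(A=723, D=2): 2 rows → C takes values {O, Y} — violation
(A=715, D=4): 1 row → C = X ✓
(A=725, D=4): 4 rows → C = V, V, V, V ✓
(A=715, D=2): 2 rows → C = P, P ✓
Two rows agree on {A, D} but differ on C, so {A, D} -> C does not hold.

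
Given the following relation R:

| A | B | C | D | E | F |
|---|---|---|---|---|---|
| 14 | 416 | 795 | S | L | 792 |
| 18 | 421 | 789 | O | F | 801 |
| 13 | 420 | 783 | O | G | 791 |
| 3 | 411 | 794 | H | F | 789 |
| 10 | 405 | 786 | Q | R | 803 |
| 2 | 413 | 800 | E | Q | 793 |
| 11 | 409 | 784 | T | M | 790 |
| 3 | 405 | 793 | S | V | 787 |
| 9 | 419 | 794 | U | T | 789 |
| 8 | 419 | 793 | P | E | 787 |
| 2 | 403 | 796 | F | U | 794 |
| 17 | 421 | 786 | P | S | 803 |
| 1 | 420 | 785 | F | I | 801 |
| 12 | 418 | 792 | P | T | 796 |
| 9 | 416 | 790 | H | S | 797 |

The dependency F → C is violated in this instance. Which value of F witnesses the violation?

801

F=792: 1 row → C = 795 ✓
F=801: 2 rows → C takes values {789, 785} — violation
F=791: 1 row → C = 783 ✓
F=789: 2 rows → C = 794, 794 ✓
F=803: 2 rows → C = 786, 786 ✓
F=793: 1 row → C = 800 ✓
F=790: 1 row → C = 784 ✓
F=787: 2 rows → C = 793, 793 ✓
F=794: 1 row → C = 796 ✓
F=796: 1 row → C = 792 ✓
F=797: 1 row → C = 790 ✓
The only F value with inconsistent C is F=801.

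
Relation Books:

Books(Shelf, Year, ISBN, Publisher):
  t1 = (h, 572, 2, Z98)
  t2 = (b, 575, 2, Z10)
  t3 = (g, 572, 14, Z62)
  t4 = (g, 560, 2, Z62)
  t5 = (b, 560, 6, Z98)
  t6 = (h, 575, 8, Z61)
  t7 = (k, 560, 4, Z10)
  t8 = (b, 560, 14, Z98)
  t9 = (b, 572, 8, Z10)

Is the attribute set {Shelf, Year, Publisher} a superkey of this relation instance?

No

Rows 5 and 8 have the same {Shelf, Year, Publisher} value (Shelf=b, Year=560, Publisher=Z98) but are distinct tuples, so {Shelf, Year, Publisher} does not determine every attribute — not a superkey.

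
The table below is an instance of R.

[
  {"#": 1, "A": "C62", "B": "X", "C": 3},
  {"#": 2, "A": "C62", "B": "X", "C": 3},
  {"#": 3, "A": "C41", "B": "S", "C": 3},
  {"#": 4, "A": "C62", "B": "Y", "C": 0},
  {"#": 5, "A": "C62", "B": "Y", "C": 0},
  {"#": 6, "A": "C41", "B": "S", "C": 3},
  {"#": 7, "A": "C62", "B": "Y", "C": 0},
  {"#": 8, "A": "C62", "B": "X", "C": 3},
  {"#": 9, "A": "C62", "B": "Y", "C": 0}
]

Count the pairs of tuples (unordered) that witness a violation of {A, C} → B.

(A=C62, C=3): all 3 rows agree on B — 0 pairs.
(A=C41, C=3): all 2 rows agree on B — 0 pairs.
(A=C62, C=0): all 4 rows agree on B — 0 pairs.

0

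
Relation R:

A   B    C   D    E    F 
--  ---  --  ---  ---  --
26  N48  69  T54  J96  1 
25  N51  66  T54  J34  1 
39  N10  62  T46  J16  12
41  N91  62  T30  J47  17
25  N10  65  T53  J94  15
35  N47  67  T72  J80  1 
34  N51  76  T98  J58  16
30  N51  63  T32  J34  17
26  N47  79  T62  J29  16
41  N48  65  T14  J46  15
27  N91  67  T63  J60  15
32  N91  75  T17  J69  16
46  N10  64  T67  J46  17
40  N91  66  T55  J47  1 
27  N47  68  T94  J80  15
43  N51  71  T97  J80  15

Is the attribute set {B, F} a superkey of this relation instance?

All 16 rows have distinct {B, F} values, so {B, F} → (all attributes) holds and {B, F} is a superkey.

Yes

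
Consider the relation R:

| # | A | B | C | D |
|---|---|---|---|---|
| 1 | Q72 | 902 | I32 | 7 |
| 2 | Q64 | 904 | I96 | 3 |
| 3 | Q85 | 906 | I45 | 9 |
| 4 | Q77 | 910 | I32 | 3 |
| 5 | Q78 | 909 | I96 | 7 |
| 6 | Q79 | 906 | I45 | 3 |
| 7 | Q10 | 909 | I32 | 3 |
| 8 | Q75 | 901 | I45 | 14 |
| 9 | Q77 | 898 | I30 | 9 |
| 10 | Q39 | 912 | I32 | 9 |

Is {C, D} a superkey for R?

No

Rows 4 and 7 have the same {C, D} value (C=I32, D=3) but are distinct tuples, so {C, D} does not determine every attribute — not a superkey.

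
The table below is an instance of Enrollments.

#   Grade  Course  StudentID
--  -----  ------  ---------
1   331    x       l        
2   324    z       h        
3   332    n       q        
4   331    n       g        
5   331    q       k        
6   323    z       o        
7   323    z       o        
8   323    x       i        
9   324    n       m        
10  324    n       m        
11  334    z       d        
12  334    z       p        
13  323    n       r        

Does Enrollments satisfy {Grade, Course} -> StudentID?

(Grade=331, Course=x): row 1 → StudentID = l ✓
(Grade=324, Course=z): row 2 → StudentID = h ✓
(Grade=332, Course=n): row 3 → StudentID = q ✓
(Grade=331, Course=n): row 4 → StudentID = g ✓
(Grade=331, Course=q): row 5 → StudentID = k ✓
(Grade=323, Course=z): rows 6, 7 → StudentID = o, o ✓
(Grade=323, Course=x): row 8 → StudentID = i ✓
(Grade=324, Course=n): rows 9, 10 → StudentID = m, m ✓
(Grade=334, Course=z): rows 11, 12 → StudentID takes values {d, p} — violation
(Grade=323, Course=n): row 13 → StudentID = r ✓
Two rows agree on {Grade, Course} but differ on StudentID, so {Grade, Course} -> StudentID does not hold.

No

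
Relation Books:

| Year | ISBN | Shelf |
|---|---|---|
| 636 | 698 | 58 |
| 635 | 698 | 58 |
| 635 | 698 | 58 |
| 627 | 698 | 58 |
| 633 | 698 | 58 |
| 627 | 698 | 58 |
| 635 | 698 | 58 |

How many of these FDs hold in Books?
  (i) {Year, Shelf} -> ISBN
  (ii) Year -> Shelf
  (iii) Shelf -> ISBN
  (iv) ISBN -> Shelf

(i) {Year, Shelf} -> ISBN: every LHS value maps to a single RHS value — holds.
(ii) Year -> Shelf: every LHS value maps to a single RHS value — holds.
(iii) Shelf -> ISBN: every LHS value maps to a single RHS value — holds.
(iv) ISBN -> Shelf: every LHS value maps to a single RHS value — holds.
4 of the 4 dependencies hold.

4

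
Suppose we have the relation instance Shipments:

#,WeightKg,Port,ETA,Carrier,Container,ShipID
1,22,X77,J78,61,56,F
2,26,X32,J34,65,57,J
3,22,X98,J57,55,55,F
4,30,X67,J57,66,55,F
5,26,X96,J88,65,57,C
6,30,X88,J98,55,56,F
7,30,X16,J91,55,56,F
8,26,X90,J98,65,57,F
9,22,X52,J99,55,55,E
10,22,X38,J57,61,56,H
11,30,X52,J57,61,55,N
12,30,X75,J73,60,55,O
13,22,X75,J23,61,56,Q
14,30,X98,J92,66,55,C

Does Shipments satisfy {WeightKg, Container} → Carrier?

No

(WeightKg=22, Container=56): rows 1, 10, 13 → Carrier = 61, 61, 61 ✓
(WeightKg=26, Container=57): rows 2, 5, 8 → Carrier = 65, 65, 65 ✓
(WeightKg=22, Container=55): rows 3, 9 → Carrier = 55, 55 ✓
(WeightKg=30, Container=55): rows 4, 11, 12, 14 → Carrier takes values {66, 61, 60} — violation
(WeightKg=30, Container=56): rows 6, 7 → Carrier = 55, 55 ✓
Two rows agree on {WeightKg, Container} but differ on Carrier, so {WeightKg, Container} → Carrier does not hold.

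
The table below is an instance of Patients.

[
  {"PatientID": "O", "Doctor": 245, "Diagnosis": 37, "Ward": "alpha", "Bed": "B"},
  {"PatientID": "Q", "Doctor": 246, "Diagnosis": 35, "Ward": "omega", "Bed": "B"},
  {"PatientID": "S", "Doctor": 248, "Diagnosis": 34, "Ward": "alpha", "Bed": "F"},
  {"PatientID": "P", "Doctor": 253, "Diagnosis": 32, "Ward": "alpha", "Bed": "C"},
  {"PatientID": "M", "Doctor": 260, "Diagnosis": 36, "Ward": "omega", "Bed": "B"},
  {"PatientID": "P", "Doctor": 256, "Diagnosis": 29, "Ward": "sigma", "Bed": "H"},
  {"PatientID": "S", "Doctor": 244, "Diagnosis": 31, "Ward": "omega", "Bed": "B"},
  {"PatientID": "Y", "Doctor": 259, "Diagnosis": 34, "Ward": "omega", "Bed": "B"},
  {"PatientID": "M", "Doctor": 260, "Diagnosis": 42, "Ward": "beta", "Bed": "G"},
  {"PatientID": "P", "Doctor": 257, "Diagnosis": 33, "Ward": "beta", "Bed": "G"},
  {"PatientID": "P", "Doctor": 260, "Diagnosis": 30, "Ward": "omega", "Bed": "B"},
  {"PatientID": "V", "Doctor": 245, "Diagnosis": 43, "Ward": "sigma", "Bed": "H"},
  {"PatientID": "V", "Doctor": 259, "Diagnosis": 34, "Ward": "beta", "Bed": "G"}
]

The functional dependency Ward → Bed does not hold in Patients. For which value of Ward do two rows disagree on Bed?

Ward=alpha: 3 rows → Bed takes values {B, F, C} — violation
Ward=omega: 5 rows → Bed = B, B, B, B, B ✓
Ward=sigma: 2 rows → Bed = H, H ✓
Ward=beta: 3 rows → Bed = G, G, G ✓
The only Ward value with inconsistent Bed is Ward=alpha.

alpha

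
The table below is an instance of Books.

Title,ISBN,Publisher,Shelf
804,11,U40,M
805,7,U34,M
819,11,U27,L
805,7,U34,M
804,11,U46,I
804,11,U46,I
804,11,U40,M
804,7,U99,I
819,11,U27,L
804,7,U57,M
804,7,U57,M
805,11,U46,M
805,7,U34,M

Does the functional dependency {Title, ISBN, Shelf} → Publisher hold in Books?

(Title=804, ISBN=11, Shelf=M): 2 rows → Publisher = U40, U40 ✓
(Title=805, ISBN=7, Shelf=M): 3 rows → Publisher = U34, U34, U34 ✓
(Title=819, ISBN=11, Shelf=L): 2 rows → Publisher = U27, U27 ✓
(Title=804, ISBN=11, Shelf=I): 2 rows → Publisher = U46, U46 ✓
(Title=804, ISBN=7, Shelf=I): 1 row → Publisher = U99 ✓
(Title=804, ISBN=7, Shelf=M): 2 rows → Publisher = U57, U57 ✓
(Title=805, ISBN=11, Shelf=M): 1 row → Publisher = U46 ✓
Every {Title, ISBN, Shelf} value is associated with a single Publisher value, so {Title, ISBN, Shelf} → Publisher holds.

Yes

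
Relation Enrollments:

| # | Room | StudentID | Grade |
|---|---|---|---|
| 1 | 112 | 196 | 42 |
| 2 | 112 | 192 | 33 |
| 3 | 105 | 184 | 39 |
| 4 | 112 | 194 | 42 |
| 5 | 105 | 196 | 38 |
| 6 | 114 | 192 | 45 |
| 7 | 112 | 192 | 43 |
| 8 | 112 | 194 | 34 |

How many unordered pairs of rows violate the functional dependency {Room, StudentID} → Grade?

2

(Room=112, StudentID=192): violating pairs (2,7) — 1 pair.
(Room=112, StudentID=194): violating pairs (4,8) — 1 pair.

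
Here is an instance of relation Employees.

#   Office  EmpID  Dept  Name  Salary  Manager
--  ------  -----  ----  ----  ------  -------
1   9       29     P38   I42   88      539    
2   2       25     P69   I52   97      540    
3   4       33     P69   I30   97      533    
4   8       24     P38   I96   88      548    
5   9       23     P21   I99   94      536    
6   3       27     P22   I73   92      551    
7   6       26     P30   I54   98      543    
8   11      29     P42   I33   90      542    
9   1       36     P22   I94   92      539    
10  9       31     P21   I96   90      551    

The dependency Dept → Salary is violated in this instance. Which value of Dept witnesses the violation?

P21

Dept=P38: rows 1, 4 → Salary = 88, 88 ✓
Dept=P69: rows 2, 3 → Salary = 97, 97 ✓
Dept=P21: rows 5, 10 → Salary takes values {94, 90} — violation
Dept=P22: rows 6, 9 → Salary = 92, 92 ✓
Dept=P30: row 7 → Salary = 98 ✓
Dept=P42: row 8 → Salary = 90 ✓
The only Dept value with inconsistent Salary is Dept=P21.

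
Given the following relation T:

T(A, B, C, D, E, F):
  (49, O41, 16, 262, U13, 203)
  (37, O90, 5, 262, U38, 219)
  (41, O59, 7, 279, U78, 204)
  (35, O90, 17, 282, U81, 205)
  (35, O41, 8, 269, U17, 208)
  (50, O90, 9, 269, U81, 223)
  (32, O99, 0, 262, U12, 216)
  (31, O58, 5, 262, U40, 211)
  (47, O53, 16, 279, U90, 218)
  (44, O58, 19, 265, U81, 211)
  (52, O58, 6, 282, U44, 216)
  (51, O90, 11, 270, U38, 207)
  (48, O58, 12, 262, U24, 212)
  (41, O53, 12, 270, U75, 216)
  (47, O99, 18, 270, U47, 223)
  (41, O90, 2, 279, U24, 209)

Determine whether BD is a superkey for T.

No

Two distinct rows share (B=O58, D=262), so BD does not determine every attribute — not a superkey.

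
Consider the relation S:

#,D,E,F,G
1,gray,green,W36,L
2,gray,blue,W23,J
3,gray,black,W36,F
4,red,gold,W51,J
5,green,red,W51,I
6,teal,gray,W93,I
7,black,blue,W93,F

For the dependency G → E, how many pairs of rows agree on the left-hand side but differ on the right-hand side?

G=J: violating pairs (2,4) — 1 pair.
G=F: violating pairs (3,7) — 1 pair.
G=I: violating pairs (5,6) — 1 pair.

3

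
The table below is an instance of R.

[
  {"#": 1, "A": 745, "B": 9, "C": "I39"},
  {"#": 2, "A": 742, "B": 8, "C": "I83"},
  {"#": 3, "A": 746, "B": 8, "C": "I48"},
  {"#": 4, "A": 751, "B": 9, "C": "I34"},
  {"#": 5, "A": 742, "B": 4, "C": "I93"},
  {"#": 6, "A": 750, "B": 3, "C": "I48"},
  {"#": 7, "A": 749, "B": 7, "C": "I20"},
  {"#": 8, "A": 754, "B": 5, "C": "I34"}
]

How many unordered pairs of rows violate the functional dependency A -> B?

1

A=742: violating pairs (2,5) — 1 pair.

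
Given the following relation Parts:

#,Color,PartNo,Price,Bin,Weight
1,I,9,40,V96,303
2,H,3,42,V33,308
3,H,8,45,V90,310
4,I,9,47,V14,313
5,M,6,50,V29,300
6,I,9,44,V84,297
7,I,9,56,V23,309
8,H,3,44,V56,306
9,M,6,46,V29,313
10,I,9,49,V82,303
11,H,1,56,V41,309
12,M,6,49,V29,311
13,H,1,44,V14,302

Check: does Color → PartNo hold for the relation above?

No

Color=I: rows 1, 4, 6, 7, 10 → PartNo = 9, 9, 9, 9, 9 ✓
Color=H: rows 2, 3, 8, 11, 13 → PartNo takes values {3, 8, 1} — violation
Color=M: rows 5, 9, 12 → PartNo = 6, 6, 6 ✓
Two rows agree on Color but differ on PartNo, so Color → PartNo does not hold.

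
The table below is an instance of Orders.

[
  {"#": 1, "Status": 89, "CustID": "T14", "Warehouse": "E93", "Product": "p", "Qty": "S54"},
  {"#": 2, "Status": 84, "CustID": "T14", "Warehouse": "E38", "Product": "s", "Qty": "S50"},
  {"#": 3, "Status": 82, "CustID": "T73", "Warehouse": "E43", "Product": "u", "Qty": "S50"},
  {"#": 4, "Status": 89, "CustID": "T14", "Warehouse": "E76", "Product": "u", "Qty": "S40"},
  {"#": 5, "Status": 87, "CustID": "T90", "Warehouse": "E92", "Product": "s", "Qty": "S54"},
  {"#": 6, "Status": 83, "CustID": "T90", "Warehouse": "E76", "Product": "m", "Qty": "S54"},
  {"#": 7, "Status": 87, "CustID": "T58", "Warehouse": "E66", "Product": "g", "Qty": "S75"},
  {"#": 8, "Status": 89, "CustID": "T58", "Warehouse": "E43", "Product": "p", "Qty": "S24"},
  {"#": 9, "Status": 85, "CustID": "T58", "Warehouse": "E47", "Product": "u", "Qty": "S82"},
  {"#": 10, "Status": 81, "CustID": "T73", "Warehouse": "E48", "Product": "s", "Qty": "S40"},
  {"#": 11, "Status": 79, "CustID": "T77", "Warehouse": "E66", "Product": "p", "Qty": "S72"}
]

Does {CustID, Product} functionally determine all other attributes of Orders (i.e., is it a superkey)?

All 11 rows have distinct {CustID, Product} values, so {CustID, Product} → (all attributes) holds and {CustID, Product} is a superkey.

Yes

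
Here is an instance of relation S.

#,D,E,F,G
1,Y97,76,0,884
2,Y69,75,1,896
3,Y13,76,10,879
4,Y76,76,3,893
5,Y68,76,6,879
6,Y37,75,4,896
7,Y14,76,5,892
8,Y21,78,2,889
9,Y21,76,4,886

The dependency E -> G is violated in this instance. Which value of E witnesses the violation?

76

E=76: rows 1, 3, 4, 5, 7, 9 → G takes values {884, 879, 893, 892, 886} — violation
E=75: rows 2, 6 → G = 896, 896 ✓
E=78: row 8 → G = 889 ✓
The only E value with inconsistent G is E=76.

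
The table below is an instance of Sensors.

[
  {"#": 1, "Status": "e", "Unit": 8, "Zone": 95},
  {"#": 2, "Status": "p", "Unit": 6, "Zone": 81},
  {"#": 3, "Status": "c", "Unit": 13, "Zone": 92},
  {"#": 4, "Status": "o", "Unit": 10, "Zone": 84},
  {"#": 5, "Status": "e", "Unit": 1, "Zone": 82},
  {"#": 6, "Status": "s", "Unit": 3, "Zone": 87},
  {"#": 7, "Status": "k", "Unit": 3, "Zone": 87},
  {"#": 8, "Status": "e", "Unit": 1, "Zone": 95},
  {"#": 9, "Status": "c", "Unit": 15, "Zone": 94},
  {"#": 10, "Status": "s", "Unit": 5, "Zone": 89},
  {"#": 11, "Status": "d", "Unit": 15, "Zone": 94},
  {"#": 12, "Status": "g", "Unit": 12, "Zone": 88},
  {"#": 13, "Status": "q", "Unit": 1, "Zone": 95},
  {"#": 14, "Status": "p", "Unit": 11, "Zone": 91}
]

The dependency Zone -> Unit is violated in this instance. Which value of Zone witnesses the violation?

Zone=95: rows 1, 8, 13 → Unit takes values {8, 1} — violation
Zone=81: row 2 → Unit = 6 ✓
Zone=92: row 3 → Unit = 13 ✓
Zone=84: row 4 → Unit = 10 ✓
Zone=82: row 5 → Unit = 1 ✓
Zone=87: rows 6, 7 → Unit = 3, 3 ✓
Zone=94: rows 9, 11 → Unit = 15, 15 ✓
Zone=89: row 10 → Unit = 5 ✓
Zone=88: row 12 → Unit = 12 ✓
Zone=91: row 14 → Unit = 11 ✓
The only Zone value with inconsistent Unit is Zone=95.

95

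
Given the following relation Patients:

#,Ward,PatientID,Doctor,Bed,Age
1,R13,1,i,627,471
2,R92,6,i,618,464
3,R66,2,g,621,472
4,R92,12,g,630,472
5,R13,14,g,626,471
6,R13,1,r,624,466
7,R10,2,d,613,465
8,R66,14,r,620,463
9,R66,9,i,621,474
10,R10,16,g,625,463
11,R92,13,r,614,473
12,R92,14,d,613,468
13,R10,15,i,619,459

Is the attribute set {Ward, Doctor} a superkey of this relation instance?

All 13 rows have distinct {Ward, Doctor} values, so {Ward, Doctor} → (all attributes) holds and {Ward, Doctor} is a superkey.

Yes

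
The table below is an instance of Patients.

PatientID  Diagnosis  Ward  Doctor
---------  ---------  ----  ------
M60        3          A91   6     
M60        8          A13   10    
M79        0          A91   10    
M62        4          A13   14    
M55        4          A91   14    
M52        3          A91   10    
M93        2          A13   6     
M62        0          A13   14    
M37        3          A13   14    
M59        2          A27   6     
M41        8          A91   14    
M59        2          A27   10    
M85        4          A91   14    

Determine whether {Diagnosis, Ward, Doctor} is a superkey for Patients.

No

Two distinct rows share (Diagnosis=4, Ward=A91, Doctor=14), so {Diagnosis, Ward, Doctor} does not determine every attribute — not a superkey.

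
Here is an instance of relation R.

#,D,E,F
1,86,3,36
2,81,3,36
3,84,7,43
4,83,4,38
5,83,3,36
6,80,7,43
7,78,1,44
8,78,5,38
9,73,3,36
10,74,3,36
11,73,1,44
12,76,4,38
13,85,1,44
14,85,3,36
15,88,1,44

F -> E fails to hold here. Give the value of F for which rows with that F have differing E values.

F=36: rows 1, 2, 5, 9, 10, 14 → E = 3, 3, 3, 3, 3, 3 ✓
F=43: rows 3, 6 → E = 7, 7 ✓
F=38: rows 4, 8, 12 → E takes values {4, 5} — violation
F=44: rows 7, 11, 13, 15 → E = 1, 1, 1, 1 ✓
The only F value with inconsistent E is F=38.

38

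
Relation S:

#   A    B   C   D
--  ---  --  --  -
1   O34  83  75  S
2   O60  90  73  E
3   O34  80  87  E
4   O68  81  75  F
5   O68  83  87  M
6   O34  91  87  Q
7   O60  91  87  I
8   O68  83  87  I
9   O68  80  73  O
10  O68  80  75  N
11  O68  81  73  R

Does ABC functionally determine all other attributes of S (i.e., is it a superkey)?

Rows 5 and 8 have the same ABC value (A=O68, B=83, C=87) but are distinct tuples, so ABC does not determine every attribute — not a superkey.

No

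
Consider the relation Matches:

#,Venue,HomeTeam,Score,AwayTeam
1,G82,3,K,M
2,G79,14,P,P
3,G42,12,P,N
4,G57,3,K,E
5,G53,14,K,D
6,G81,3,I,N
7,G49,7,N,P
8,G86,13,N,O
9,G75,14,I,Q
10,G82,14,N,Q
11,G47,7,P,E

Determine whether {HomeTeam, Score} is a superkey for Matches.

No

Rows 1 and 4 have the same {HomeTeam, Score} value (HomeTeam=3, Score=K) but are distinct tuples, so {HomeTeam, Score} does not determine every attribute — not a superkey.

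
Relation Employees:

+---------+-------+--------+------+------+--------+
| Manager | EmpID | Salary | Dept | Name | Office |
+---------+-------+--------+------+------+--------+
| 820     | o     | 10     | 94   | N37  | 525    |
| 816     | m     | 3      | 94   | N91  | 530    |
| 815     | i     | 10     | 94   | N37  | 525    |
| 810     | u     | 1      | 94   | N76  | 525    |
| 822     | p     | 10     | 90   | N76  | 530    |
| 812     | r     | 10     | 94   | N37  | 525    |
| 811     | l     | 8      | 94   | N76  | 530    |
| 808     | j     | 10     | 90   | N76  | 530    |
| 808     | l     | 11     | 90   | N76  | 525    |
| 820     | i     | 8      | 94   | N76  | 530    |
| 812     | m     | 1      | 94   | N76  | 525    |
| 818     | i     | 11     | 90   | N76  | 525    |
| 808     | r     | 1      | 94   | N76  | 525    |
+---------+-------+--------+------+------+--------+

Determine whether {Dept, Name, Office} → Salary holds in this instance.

Yes

(Dept=94, Name=N37, Office=525): 3 rows → Salary = 10, 10, 10 ✓
(Dept=94, Name=N91, Office=530): 1 row → Salary = 3 ✓
(Dept=94, Name=N76, Office=525): 3 rows → Salary = 1, 1, 1 ✓
(Dept=90, Name=N76, Office=530): 2 rows → Salary = 10, 10 ✓
(Dept=94, Name=N76, Office=530): 2 rows → Salary = 8, 8 ✓
(Dept=90, Name=N76, Office=525): 2 rows → Salary = 11, 11 ✓
Every {Dept, Name, Office} value is associated with a single Salary value, so {Dept, Name, Office} → Salary holds.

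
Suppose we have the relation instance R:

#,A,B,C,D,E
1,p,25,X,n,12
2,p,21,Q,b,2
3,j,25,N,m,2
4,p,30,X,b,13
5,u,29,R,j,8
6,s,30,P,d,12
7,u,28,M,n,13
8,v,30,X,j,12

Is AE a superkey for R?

Yes

All 8 rows have distinct AE values, so AE → (all attributes) holds and AE is a superkey.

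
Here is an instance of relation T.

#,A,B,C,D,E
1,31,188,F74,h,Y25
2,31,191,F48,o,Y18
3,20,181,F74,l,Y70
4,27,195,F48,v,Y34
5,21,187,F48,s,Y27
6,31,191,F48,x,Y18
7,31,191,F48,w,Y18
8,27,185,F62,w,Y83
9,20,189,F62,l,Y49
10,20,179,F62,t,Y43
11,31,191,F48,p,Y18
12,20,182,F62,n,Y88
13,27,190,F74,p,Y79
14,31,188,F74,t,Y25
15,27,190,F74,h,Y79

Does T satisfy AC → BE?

(A=31, C=F74): rows 1, 14 → {B,E} = (188, Y25), (188, Y25) ✓
(A=31, C=F48): rows 2, 6, 7, 11 → {B,E} = (191, Y18), (191, Y18), (191, Y18), (191, Y18) ✓
(A=20, C=F74): row 3 → {B,E} = (181, Y70) ✓
(A=27, C=F48): row 4 → {B,E} = (195, Y34) ✓
(A=21, C=F48): row 5 → {B,E} = (187, Y27) ✓
(A=27, C=F62): row 8 → {B,E} = (185, Y83) ✓
(A=20, C=F62): rows 9, 10, 12 → {B,E} takes values {(189, Y49), (179, Y43), (182, Y88)} — violation
(A=27, C=F74): rows 13, 15 → {B,E} = (190, Y79), (190, Y79) ✓
Two rows agree on AC but differ on BE, so AC → BE does not hold.

No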